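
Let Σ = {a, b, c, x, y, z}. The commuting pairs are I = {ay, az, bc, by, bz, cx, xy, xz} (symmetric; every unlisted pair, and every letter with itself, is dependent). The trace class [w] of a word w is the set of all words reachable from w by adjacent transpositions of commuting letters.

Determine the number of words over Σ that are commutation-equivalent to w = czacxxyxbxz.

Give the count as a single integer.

182

piece 0:c — minimal
piece 1:z rests on {0:c}
piece 2:a rests on {0:c}
piece 3:c rests on {1:z, 2:a}
piece 4:x rests on {2:a}
piece 5:x rests on {4:x}
piece 6:y rests on {3:c}
piece 7:x rests on {5:x}
piece 8:b rests on {7:x}
piece 9:x rests on {8:b}
piece 10:z rests on {6:y}
minimal pieces: {0:c}
ways to finish when only these pieces remain (= sum over removing one remaining piece with nothing left below it):
  1 left: {9}→1  {10}→1
  2 left: {6,10}→1  {8,9}→1  {9,10}→2
  3 left: {3,6,10}→1  {6,9,10}→3  {7,8,9}→1  {8,9,10}→3
  4 left: {1,3,6,10}→1  {3,6,9,10}→4  {5,7,8,9}→1  {6,8,9,10}→6  {7,8,9,10}→4
  5 left: {1,3,6,9,10}→5  {3,6,8,9,10}→10  {4,5,7,8,9}→1  {5,7,8,9,10}→5  {6,7,8,9,10}→10
  6 left: {1,3,6,8,9,10}→15  {3,6,7,8,9,10}→20  {4,5,7,8,9,10}→6  {5,6,7,8,9,10}→15
  7 left: {1,3,6,7,8,9,10}→35  {3,5,6,7,8,9,10}→35  {4,5,6,7,8,9,10}→21
  8 left: {1,3,5,6,7,8,9,10}→70  {3,4,5,6,7,8,9,10}→56
  9 left: {1,3,4,5,6,7,8,9,10}→126  {2,3,4,5,6,7,8,9,10}→56
  placing 0:c first → 182 extensions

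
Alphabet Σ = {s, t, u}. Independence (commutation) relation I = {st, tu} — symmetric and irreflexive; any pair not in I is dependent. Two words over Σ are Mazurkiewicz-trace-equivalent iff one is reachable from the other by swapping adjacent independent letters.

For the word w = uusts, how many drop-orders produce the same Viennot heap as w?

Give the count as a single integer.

5

drop 0:u onto floor
drop 1:u onto {0:u}
drop 2:s onto {1:u}
drop 3:t onto floor
drop 4:s onto {2:s}
ground layer = {0:u, 3:t}
drop-orders for the pieces not yet dropped (sum over which currently-grounded one goes next):
  1 to go: {3} 1  {4} 1
  2 to go: {2,4} 1  {3,4} 2
  3 to go: {1,2,4} 1  {2,3,4} 3
  if 0:u drops first: 4 orders
  if 3:t drops first: 1 orders
heap linearizations: 5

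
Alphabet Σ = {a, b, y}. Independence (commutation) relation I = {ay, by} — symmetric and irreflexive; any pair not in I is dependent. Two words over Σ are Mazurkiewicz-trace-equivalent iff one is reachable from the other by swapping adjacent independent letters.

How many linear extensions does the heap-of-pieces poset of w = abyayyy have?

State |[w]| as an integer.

drop 0:a onto floor
drop 1:b onto {0:a}
drop 2:y onto floor
drop 3:a onto {1:b}
drop 4:y onto {2:y}
drop 5:y onto {4:y}
drop 6:y onto {5:y}
ground layer = {0:a, 2:y}
drop-orders for the pieces not yet dropped (sum over which currently-grounded one goes next):
  1 to go: {3} 1  {6} 1
  2 to go: {1,3} 1  {3,6} 2  {5,6} 1
  3 to go: {0,1,3} 1  {1,3,6} 3  {3,5,6} 3  {4,5,6} 1
  4 to go: {0,1,3,6} 4  {1,3,5,6} 6  {2,4,5,6} 1  {3,4,5,6} 4
  5 to go: {0,1,3,5,6} 10  {1,3,4,5,6} 10  {2,3,4,5,6} 5
  if 0:a drops first: 15 orders
  if 2:y drops first: 20 orders
heap linearizations: 35

35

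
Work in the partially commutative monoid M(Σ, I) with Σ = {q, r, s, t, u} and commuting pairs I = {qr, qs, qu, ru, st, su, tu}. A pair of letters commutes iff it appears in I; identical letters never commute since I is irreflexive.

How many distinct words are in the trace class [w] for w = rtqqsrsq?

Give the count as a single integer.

drop 0:r onto floor
drop 1:t onto {0:r}
drop 2:q onto {1:t}
drop 3:q onto {2:q}
drop 4:s onto {0:r}
drop 5:r onto {1:t, 4:s}
drop 6:s onto {5:r}
drop 7:q onto {3:q}
ground layer = {0:r}
drop-orders for the pieces not yet dropped (sum over which currently-grounded one goes next):
  1 to go: {6} 1  {7} 1
  2 to go: {3,7} 1  {5,6} 1  {6,7} 2
  3 to go: {2,3,7} 1  {3,6,7} 3  {4,5,6} 1  {5,6,7} 3
  4 to go: {2,3,6,7} 4  {3,5,6,7} 6  {4,5,6,7} 4
  5 to go: {2,3,5,6,7} 10  {3,4,5,6,7} 10
  6 to go: {1,2,3,5,6,7} 10  {2,3,4,5,6,7} 20
  if 0:r drops first: 30 orders

30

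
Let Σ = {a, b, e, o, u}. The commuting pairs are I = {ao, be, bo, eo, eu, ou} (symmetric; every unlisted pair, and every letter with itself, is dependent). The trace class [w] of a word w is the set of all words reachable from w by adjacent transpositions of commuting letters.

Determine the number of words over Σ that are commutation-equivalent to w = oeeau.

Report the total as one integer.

5

#0=o has no predecessor
#1=e has no predecessor
#2=e depends on [1:e]
#3=a depends on [2:e]
#4=u depends on [3:a]
sources: [0:o, 1:e]
N(rest) = Σ N(rest − s) over sources s of rest; N(one piece) = 1:
  size 1 → [0]=1  [4]=1
  size 2 → [0,4]=2  [3,4]=1
  size 3 → [0,3,4]=3  [2,3,4]=1
  first=0(o) contributes 1
  first=1(e) contributes 4
|[w]| = 5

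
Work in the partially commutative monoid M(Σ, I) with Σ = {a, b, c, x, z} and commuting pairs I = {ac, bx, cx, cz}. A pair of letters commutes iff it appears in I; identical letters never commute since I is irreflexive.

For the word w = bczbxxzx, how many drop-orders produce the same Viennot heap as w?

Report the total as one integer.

9

#0=b has no predecessor
#1=c depends on [0:b]
#2=z depends on [0:b]
#3=b depends on [1:c, 2:z]
#4=x depends on [2:z]
#5=x depends on [4:x]
#6=z depends on [3:b, 5:x]
#7=x depends on [6:z]
sources: [0:b]
N(rest) = Σ N(rest − s) over sources s of rest; N(one piece) = 1:
  size 1 → [7]=1
  size 2 → [6,7]=1
  size 3 → [3,6,7]=1  [5,6,7]=1
  size 4 → [1,3,6,7]=1  [3,5,6,7]=2  [4,5,6,7]=1
  size 5 → [1,3,5,6,7]=3  [3,4,5,6,7]=3
  size 6 → [1,3,4,5,6,7]=6  [2,3,4,5,6,7]=3
  first=0(b) contributes 9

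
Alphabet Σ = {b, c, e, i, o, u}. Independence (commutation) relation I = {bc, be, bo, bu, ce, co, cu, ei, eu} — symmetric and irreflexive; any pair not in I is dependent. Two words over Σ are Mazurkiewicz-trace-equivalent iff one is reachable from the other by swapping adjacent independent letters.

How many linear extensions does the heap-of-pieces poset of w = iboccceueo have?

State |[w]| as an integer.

1512

drop 0:i onto floor
drop 1:b onto {0:i}
drop 2:o onto {0:i}
drop 3:c onto {0:i}
drop 4:c onto {3:c}
drop 5:c onto {4:c}
drop 6:e onto {2:o}
drop 7:u onto {2:o}
drop 8:e onto {6:e}
drop 9:o onto {7:u, 8:e}
ground layer = {0:i}
drop-orders for the pieces not yet dropped (sum over which currently-grounded one goes next):
  1 to go: {1} 1  {5} 1  {9} 1
  2 to go: {1,5} 2  {1,9} 2  {4,5} 1  {5,9} 2  {7,9} 1  {8,9} 1
  3 to go: {1,4,5} 3  {1,5,9} 6  {1,7,9} 3  {1,8,9} 3  {3,4,5} 1  {4,5,9} 3  {5,7,9} 3  {5,8,9} 3  {6,8,9} 1  {7,8,9} 2
  4 to go: {1,3,4,5} 4  {1,4,5,9} 12  {1,5,7,9} 12  {1,5,8,9} 12  {1,6,8,9} 4  {1,7,8,9} 8  {3,4,5,9} 4  {4,5,7,9} 6  {4,5,8,9} 6  {5,6,8,9} 4  {5,7,8,9} 8  {6,7,8,9} 3
  5 to go: {1,3,4,5,9} 20  {1,4,5,7,9} 30  {1,4,5,8,9} 30  {1,5,6,8,9} 20  {1,5,7,8,9} 40  {1,6,7,8,9} 15  {2,6,7,8,9} 3  {3,4,5,7,9} 10  {3,4,5,8,9} 10  {4,5,6,8,9} 10  {4,5,7,8,9} 20  {5,6,7,8,9} 15
  6 to go: {1,2,6,7,8,9} 18  {1,3,4,5,7,9} 60  {1,3,4,5,8,9} 60  {1,4,5,6,8,9} 60  {1,4,5,7,8,9} 120  {1,5,6,7,8,9} 90  {2,5,6,7,8,9} 18  {3,4,5,6,8,9} 20  {3,4,5,7,8,9} 40  {4,5,6,7,8,9} 45
  7 to go: {1,2,5,6,7,8,9} 126  {1,3,4,5,6,8,9} 140  {1,3,4,5,7,8,9} 280  {1,4,5,6,7,8,9} 315  {2,4,5,6,7,8,9} 63  {3,4,5,6,7,8,9} 105
  8 to go: {1,2,4,5,6,7,8,9} 504  {1,3,4,5,6,7,8,9} 840  {2,3,4,5,6,7,8,9} 168
  if 0:i drops first: 1512 orders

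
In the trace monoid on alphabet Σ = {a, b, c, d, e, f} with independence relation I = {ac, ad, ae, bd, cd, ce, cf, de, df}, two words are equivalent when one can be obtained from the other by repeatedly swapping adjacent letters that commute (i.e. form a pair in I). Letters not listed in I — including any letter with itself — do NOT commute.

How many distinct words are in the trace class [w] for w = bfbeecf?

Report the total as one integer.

0(b) covers ∅
1(f) covers 0:b
2(b) covers 1:f
3(e) covers 2:b
4(e) covers 3:e
5(c) covers 2:b
6(f) covers 4:e
floor of heap: 0:b
completions by unplaced set U, small U first (add the entries for U minus each lowest piece of U):
  |U|=1: {5}:1  {6}:1
  |U|=2: {4,6}:1  {5,6}:2
  |U|=3: {3,4,6}:1  {4,5,6}:3
  |U|=4: {3,4,5,6}:4
  |U|=5: {2,3,4,5,6}:4
  start at 0(b): 4

4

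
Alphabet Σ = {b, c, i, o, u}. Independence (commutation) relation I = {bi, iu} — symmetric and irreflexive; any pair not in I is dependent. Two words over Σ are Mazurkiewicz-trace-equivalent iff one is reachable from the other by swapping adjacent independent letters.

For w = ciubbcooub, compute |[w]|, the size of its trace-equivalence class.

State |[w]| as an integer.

4

piece 0:c — minimal
piece 1:i rests on {0:c}
piece 2:u rests on {0:c}
piece 3:b rests on {2:u}
piece 4:b rests on {3:b}
piece 5:c rests on {1:i, 4:b}
piece 6:o rests on {5:c}
piece 7:o rests on {6:o}
piece 8:u rests on {7:o}
piece 9:b rests on {8:u}
minimal pieces: {0:c}
ways to finish when only these pieces remain (= sum over removing one remaining piece with nothing left below it):
  1 left: {9}→1
  2 left: {8,9}→1
  3 left: {7,8,9}→1
  4 left: {6,7,8,9}→1
  5 left: {5,6,7,8,9}→1
  6 left: {1,5,6,7,8,9}→1  {4,5,6,7,8,9}→1
  7 left: {1,4,5,6,7,8,9}→2  {3,4,5,6,7,8,9}→1
  8 left: {1,3,4,5,6,7,8,9}→3  {2,3,4,5,6,7,8,9}→1
  placing 0:c first → 4 extensions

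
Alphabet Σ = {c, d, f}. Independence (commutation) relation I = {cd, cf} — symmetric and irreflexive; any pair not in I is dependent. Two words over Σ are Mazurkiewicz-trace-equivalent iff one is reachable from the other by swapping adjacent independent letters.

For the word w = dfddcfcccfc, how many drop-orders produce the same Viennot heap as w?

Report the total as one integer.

462

piece 0:d — minimal
piece 1:f rests on {0:d}
piece 2:d rests on {1:f}
piece 3:d rests on {2:d}
piece 4:c — minimal
piece 5:f rests on {3:d}
piece 6:c rests on {4:c}
piece 7:c rests on {6:c}
piece 8:c rests on {7:c}
piece 9:f rests on {5:f}
piece 10:c rests on {8:c}
minimal pieces: {0:d, 4:c}
ways to finish when only these pieces remain (= sum over removing one remaining piece with nothing left below it):
  1 left: {9}→1  {10}→1
  2 left: {5,9}→1  {8,10}→1  {9,10}→2
  3 left: {3,5,9}→1  {5,9,10}→3  {7,8,10}→1  {8,9,10}→3
  4 left: {2,3,5,9}→1  {3,5,9,10}→4  {5,8,9,10}→6  {6,7,8,10}→1  {7,8,9,10}→4
  5 left: {1,2,3,5,9}→1  {2,3,5,9,10}→5  {3,5,8,9,10}→10  {4,6,7,8,10}→1  {5,7,8,9,10}→10  {6,7,8,9,10}→5
  6 left: {0,1,2,3,5,9}→1  {1,2,3,5,9,10}→6  {2,3,5,8,9,10}→15  {3,5,7,8,9,10}→20  {4,6,7,8,9,10}→6  {5,6,7,8,9,10}→15
  7 left: {0,1,2,3,5,9,10}→7  {1,2,3,5,8,9,10}→21  {2,3,5,7,8,9,10}→35  {3,5,6,7,8,9,10}→35  {4,5,6,7,8,9,10}→21
  8 left: {0,1,2,3,5,8,9,10}→28  {1,2,3,5,7,8,9,10}→56  {2,3,5,6,7,8,9,10}→70  {3,4,5,6,7,8,9,10}→56
  9 left: {0,1,2,3,5,7,8,9,10}→84  {1,2,3,5,6,7,8,9,10}→126  {2,3,4,5,6,7,8,9,10}→126
  placing 0:d first → 252 extensions
  placing 4:c first → 210 extensions
total linear extensions = 462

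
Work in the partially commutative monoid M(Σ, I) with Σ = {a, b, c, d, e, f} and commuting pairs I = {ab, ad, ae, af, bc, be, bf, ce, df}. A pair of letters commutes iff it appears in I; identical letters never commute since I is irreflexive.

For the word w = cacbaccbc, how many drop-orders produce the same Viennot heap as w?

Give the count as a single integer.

36

#0=c has no predecessor
#1=a depends on [0:c]
#2=c depends on [1:a]
#3=b has no predecessor
#4=a depends on [2:c]
#5=c depends on [4:a]
#6=c depends on [5:c]
#7=b depends on [3:b]
#8=c depends on [6:c]
sources: [0:c, 3:b]
N(rest) = Σ N(rest − s) over sources s of rest; N(one piece) = 1:
  size 1 → [7]=1  [8]=1
  size 2 → [3,7]=1  [6,8]=1  [7,8]=2
  size 3 → [3,7,8]=3  [5,6,8]=1  [6,7,8]=3
  size 4 → [3,6,7,8]=6  [4,5,6,8]=1  [5,6,7,8]=4
  size 5 → [2,4,5,6,8]=1  [3,5,6,7,8]=10  [4,5,6,7,8]=5
  size 6 → [1,2,4,5,6,8]=1  [2,4,5,6,7,8]=6  [3,4,5,6,7,8]=15
  size 7 → [0,1,2,4,5,6,8]=1  [1,2,4,5,6,7,8]=7  [2,3,4,5,6,7,8]=21
  first=0(c) contributes 28
  first=3(b) contributes 8
|[w]| = 36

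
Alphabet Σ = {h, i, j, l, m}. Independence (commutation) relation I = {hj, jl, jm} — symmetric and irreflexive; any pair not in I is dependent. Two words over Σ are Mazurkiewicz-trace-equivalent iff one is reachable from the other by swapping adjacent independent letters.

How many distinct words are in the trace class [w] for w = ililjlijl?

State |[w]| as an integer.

6

0(i) covers ∅
1(l) covers 0:i
2(i) covers 1:l
3(l) covers 2:i
4(j) covers 2:i
5(l) covers 3:l
6(i) covers 4:j, 5:l
7(j) covers 6:i
8(l) covers 6:i
floor of heap: 0:i
completions by unplaced set U, small U first (add the entries for U minus each lowest piece of U):
  |U|=1: {7}:1  {8}:1
  |U|=2: {7,8}:2
  |U|=3: {6,7,8}:2
  |U|=4: {4,6,7,8}:2  {5,6,7,8}:2
  |U|=5: {3,5,6,7,8}:2  {4,5,6,7,8}:4
  |U|=6: {3,4,5,6,7,8}:6
  |U|=7: {2,3,4,5,6,7,8}:6
  start at 0(i): 6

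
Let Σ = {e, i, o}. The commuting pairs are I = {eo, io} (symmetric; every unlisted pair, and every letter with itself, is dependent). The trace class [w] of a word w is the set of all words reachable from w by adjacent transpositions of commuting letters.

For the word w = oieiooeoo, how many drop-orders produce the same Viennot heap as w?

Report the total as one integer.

126

#0=o has no predecessor
#1=i has no predecessor
#2=e depends on [1:i]
#3=i depends on [2:e]
#4=o depends on [0:o]
#5=o depends on [4:o]
#6=e depends on [3:i]
#7=o depends on [5:o]
#8=o depends on [7:o]
sources: [0:o, 1:i]
N(rest) = Σ N(rest − s) over sources s of rest; N(one piece) = 1:
  size 1 → [6]=1  [8]=1
  size 2 → [3,6]=1  [6,8]=2  [7,8]=1
  size 3 → [2,3,6]=1  [3,6,8]=3  [5,7,8]=1  [6,7,8]=3
  size 4 → [1,2,3,6]=1  [2,3,6,8]=4  [3,6,7,8]=6  [4,5,7,8]=1  [5,6,7,8]=4
  size 5 → [0,4,5,7,8]=1  [1,2,3,6,8]=5  [2,3,6,7,8]=10  [3,5,6,7,8]=10  [4,5,6,7,8]=5
  size 6 → [0,4,5,6,7,8]=6  [1,2,3,6,7,8]=15  [2,3,5,6,7,8]=20  [3,4,5,6,7,8]=15
  size 7 → [0,3,4,5,6,7,8]=21  [1,2,3,5,6,7,8]=35  [2,3,4,5,6,7,8]=35
  first=0(o) contributes 70
  first=1(i) contributes 56
|[w]| = 126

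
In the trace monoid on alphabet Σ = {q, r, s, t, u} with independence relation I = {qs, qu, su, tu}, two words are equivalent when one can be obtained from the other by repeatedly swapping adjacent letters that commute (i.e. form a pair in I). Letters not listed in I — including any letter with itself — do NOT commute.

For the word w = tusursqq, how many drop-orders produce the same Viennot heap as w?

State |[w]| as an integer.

18

piece 0:t — minimal
piece 1:u — minimal
piece 2:s rests on {0:t}
piece 3:u rests on {1:u}
piece 4:r rests on {2:s, 3:u}
piece 5:s rests on {4:r}
piece 6:q rests on {4:r}
piece 7:q rests on {6:q}
minimal pieces: {0:t, 1:u}
ways to finish when only these pieces remain (= sum over removing one remaining piece with nothing left below it):
  1 left: {5}→1  {7}→1
  2 left: {5,7}→2  {6,7}→1
  3 left: {5,6,7}→3
  4 left: {4,5,6,7}→3
  5 left: {2,4,5,6,7}→3  {3,4,5,6,7}→3
  6 left: {0,2,4,5,6,7}→3  {1,3,4,5,6,7}→3  {2,3,4,5,6,7}→6
  placing 0:t first → 9 extensions
  placing 1:u first → 9 extensions
total linear extensions = 18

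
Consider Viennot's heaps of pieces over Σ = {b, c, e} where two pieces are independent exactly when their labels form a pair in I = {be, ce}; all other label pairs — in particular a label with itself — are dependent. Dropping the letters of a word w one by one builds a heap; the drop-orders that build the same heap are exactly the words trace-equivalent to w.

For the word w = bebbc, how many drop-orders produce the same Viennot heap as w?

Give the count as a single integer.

5

drop 0:b onto floor
drop 1:e onto floor
drop 2:b onto {0:b}
drop 3:b onto {2:b}
drop 4:c onto {3:b}
ground layer = {0:b, 1:e}
drop-orders for the pieces not yet dropped (sum over which currently-grounded one goes next):
  1 to go: {1} 1  {4} 1
  2 to go: {1,4} 2  {3,4} 1
  3 to go: {1,3,4} 3  {2,3,4} 1
  if 0:b drops first: 4 orders
  if 1:e drops first: 1 orders
heap linearizations: 5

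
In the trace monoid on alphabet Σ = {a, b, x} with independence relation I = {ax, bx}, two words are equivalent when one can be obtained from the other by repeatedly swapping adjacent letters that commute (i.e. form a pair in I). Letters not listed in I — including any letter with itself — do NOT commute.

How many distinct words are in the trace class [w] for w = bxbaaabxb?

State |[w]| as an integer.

36

#0=b has no predecessor
#1=x has no predecessor
#2=b depends on [0:b]
#3=a depends on [2:b]
#4=a depends on [3:a]
#5=a depends on [4:a]
#6=b depends on [5:a]
#7=x depends on [1:x]
#8=b depends on [6:b]
sources: [0:b, 1:x]
N(rest) = Σ N(rest − s) over sources s of rest; N(one piece) = 1:
  size 1 → [7]=1  [8]=1
  size 2 → [1,7]=1  [6,8]=1  [7,8]=2
  size 3 → [1,7,8]=3  [5,6,8]=1  [6,7,8]=3
  size 4 → [1,6,7,8]=6  [4,5,6,8]=1  [5,6,7,8]=4
  size 5 → [1,5,6,7,8]=10  [3,4,5,6,8]=1  [4,5,6,7,8]=5
  size 6 → [1,4,5,6,7,8]=15  [2,3,4,5,6,8]=1  [3,4,5,6,7,8]=6
  size 7 → [0,2,3,4,5,6,8]=1  [1,3,4,5,6,7,8]=21  [2,3,4,5,6,7,8]=7
  first=0(b) contributes 28
  first=1(x) contributes 8
|[w]| = 36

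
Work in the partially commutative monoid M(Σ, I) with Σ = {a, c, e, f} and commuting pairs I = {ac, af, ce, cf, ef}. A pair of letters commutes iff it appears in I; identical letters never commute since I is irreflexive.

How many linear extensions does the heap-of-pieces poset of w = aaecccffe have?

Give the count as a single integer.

0(a) covers ∅
1(a) covers 0:a
2(e) covers 1:a
3(c) covers ∅
4(c) covers 3:c
5(c) covers 4:c
6(f) covers ∅
7(f) covers 6:f
8(e) covers 2:e
floor of heap: 0:a, 3:c, 6:f
completions by unplaced set U, small U first (add the entries for U minus each lowest piece of U):
  |U|=1: {5}:1  {7}:1  {8}:1
  |U|=2: {2,8}:1  {4,5}:1  {5,7}:2  {5,8}:2  {6,7}:1  {7,8}:2
  |U|=3: {1,2,8}:1  {2,5,8}:3  {2,7,8}:3  {3,4,5}:1  {4,5,7}:3  {4,5,8}:3  {5,6,7}:3  {5,7,8}:6  {6,7,8}:3
  |U|=4: {0,1,2,8}:1  {1,2,5,8}:4  {1,2,7,8}:4  {2,4,5,8}:6  {2,5,7,8}:12  {2,6,7,8}:6  {3,4,5,7}:4  {3,4,5,8}:4  {4,5,6,7}:6  {4,5,7,8}:12  {5,6,7,8}:12
  |U|=5: {0,1,2,5,8}:5  {0,1,2,7,8}:5  {1,2,4,5,8}:10  {1,2,5,7,8}:20  {1,2,6,7,8}:10  {2,3,4,5,8}:10  {2,4,5,7,8}:30  {2,5,6,7,8}:30  {3,4,5,6,7}:10  {3,4,5,7,8}:20  {4,5,6,7,8}:30
  |U|=6: {0,1,2,4,5,8}:15  {0,1,2,5,7,8}:30  {0,1,2,6,7,8}:15  {1,2,3,4,5,8}:20  {1,2,4,5,7,8}:60  {1,2,5,6,7,8}:60  {2,3,4,5,7,8}:60  {2,4,5,6,7,8}:90  {3,4,5,6,7,8}:60
  |U|=7: {0,1,2,3,4,5,8}:35  {0,1,2,4,5,7,8}:105  {0,1,2,5,6,7,8}:105  {1,2,3,4,5,7,8}:140  {1,2,4,5,6,7,8}:210  {2,3,4,5,6,7,8}:210
  start at 0(a): 560
  start at 3(c): 420
  start at 6(f): 280
sum over floor = 1260

1260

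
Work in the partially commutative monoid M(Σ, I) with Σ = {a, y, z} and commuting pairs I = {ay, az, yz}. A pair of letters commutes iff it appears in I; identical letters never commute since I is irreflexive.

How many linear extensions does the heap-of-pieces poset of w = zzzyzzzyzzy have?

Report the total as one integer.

drop 0:z onto floor
drop 1:z onto {0:z}
drop 2:z onto {1:z}
drop 3:y onto floor
drop 4:z onto {2:z}
drop 5:z onto {4:z}
drop 6:z onto {5:z}
drop 7:y onto {3:y}
drop 8:z onto {6:z}
drop 9:z onto {8:z}
drop 10:y onto {7:y}
ground layer = {0:z, 3:y}
drop-orders for the pieces not yet dropped (sum over which currently-grounded one goes next):
  1 to go: {9} 1  {10} 1
  2 to go: {7,10} 1  {8,9} 1  {9,10} 2
  3 to go: {3,7,10} 1  {6,8,9} 1  {7,9,10} 3  {8,9,10} 3
  4 to go: {3,7,9,10} 4  {5,6,8,9} 1  {6,8,9,10} 4  {7,8,9,10} 6
  5 to go: {3,7,8,9,10} 10  {4,5,6,8,9} 1  {5,6,8,9,10} 5  {6,7,8,9,10} 10
  6 to go: {2,4,5,6,8,9} 1  {3,6,7,8,9,10} 20  {4,5,6,8,9,10} 6  {5,6,7,8,9,10} 15
  7 to go: {1,2,4,5,6,8,9} 1  {2,4,5,6,8,9,10} 7  {3,5,6,7,8,9,10} 35  {4,5,6,7,8,9,10} 21
  8 to go: {0,1,2,4,5,6,8,9} 1  {1,2,4,5,6,8,9,10} 8  {2,4,5,6,7,8,9,10} 28  {3,4,5,6,7,8,9,10} 56
  9 to go: {0,1,2,4,5,6,8,9,10} 9  {1,2,4,5,6,7,8,9,10} 36  {2,3,4,5,6,7,8,9,10} 84
  if 0:z drops first: 120 orders
  if 3:y drops first: 45 orders
heap linearizations: 165

165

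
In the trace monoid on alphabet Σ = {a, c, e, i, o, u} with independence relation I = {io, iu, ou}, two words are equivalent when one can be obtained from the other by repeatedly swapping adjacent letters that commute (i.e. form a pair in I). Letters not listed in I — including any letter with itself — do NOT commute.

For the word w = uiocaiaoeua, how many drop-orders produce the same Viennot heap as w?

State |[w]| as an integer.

piece 0:u — minimal
piece 1:i — minimal
piece 2:o — minimal
piece 3:c rests on {0:u, 1:i, 2:o}
piece 4:a rests on {3:c}
piece 5:i rests on {4:a}
piece 6:a rests on {5:i}
piece 7:o rests on {6:a}
piece 8:e rests on {7:o}
piece 9:u rests on {8:e}
piece 10:a rests on {9:u}
minimal pieces: {0:u, 1:i, 2:o}
ways to finish when only these pieces remain (= sum over removing one remaining piece with nothing left below it):
  1 left: {10}→1
  2 left: {9,10}→1
  3 left: {8,9,10}→1
  4 left: {7,8,9,10}→1
  5 left: {6,7,8,9,10}→1
  6 left: {5,6,7,8,9,10}→1
  7 left: {4,5,6,7,8,9,10}→1
  8 left: {3,4,5,6,7,8,9,10}→1
  9 left: {0,3,4,5,6,7,8,9,10}→1  {1,3,4,5,6,7,8,9,10}→1  {2,3,4,5,6,7,8,9,10}→1
  placing 0:u first → 2 extensions
  placing 1:i first → 2 extensions
  placing 2:o first → 2 extensions
total linear extensions = 6

6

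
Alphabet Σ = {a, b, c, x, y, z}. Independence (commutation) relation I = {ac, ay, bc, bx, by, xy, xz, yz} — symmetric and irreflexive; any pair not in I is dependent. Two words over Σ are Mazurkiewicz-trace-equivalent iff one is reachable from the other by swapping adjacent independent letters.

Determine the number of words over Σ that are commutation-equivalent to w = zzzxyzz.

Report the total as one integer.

42

#0=z has no predecessor
#1=z depends on [0:z]
#2=z depends on [1:z]
#3=x has no predecessor
#4=y has no predecessor
#5=z depends on [2:z]
#6=z depends on [5:z]
sources: [0:z, 3:x, 4:y]
N(rest) = Σ N(rest − s) over sources s of rest; N(one piece) = 1:
  size 1 → [3]=1  [4]=1  [6]=1
  size 2 → [3,4]=2  [3,6]=2  [4,6]=2  [5,6]=1
  size 3 → [2,5,6]=1  [3,4,6]=6  [3,5,6]=3  [4,5,6]=3
  size 4 → [1,2,5,6]=1  [2,3,5,6]=4  [2,4,5,6]=4  [3,4,5,6]=12
  size 5 → [0,1,2,5,6]=1  [1,2,3,5,6]=5  [1,2,4,5,6]=5  [2,3,4,5,6]=20
  first=0(z) contributes 30
  first=3(x) contributes 6
  first=4(y) contributes 6
|[w]| = 42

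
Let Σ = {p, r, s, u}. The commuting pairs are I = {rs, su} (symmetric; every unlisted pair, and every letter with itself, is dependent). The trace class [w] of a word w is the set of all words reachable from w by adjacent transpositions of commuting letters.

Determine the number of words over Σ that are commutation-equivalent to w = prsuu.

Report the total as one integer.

#0=p has no predecessor
#1=r depends on [0:p]
#2=s depends on [0:p]
#3=u depends on [1:r]
#4=u depends on [3:u]
sources: [0:p]
N(rest) = Σ N(rest − s) over sources s of rest; N(one piece) = 1:
  size 1 → [2]=1  [4]=1
  size 2 → [2,4]=2  [3,4]=1
  size 3 → [1,3,4]=1  [2,3,4]=3
  first=0(p) contributes 4

4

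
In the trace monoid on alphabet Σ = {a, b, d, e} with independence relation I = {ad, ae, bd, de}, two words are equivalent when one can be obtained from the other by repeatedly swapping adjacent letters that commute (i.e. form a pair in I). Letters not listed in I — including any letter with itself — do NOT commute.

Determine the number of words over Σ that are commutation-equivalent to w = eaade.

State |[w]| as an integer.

#0=e has no predecessor
#1=a has no predecessor
#2=a depends on [1:a]
#3=d has no predecessor
#4=e depends on [0:e]
sources: [0:e, 1:a, 3:d]
N(rest) = Σ N(rest − s) over sources s of rest; N(one piece) = 1:
  size 1 → [2]=1  [3]=1  [4]=1
  size 2 → [0,4]=1  [1,2]=1  [2,3]=2  [2,4]=2  [3,4]=2
  size 3 → [0,2,4]=3  [0,3,4]=3  [1,2,3]=3  [1,2,4]=3  [2,3,4]=6
  first=0(e) contributes 12
  first=1(a) contributes 12
  first=3(d) contributes 6
|[w]| = 30

30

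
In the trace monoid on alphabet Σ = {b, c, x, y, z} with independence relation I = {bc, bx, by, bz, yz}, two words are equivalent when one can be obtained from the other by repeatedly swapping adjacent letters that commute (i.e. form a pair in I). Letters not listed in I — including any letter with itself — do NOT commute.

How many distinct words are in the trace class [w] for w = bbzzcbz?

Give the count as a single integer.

#0=b has no predecessor
#1=b depends on [0:b]
#2=z has no predecessor
#3=z depends on [2:z]
#4=c depends on [3:z]
#5=b depends on [1:b]
#6=z depends on [4:c]
sources: [0:b, 2:z]
N(rest) = Σ N(rest − s) over sources s of rest; N(one piece) = 1:
  size 1 → [5]=1  [6]=1
  size 2 → [1,5]=1  [4,6]=1  [5,6]=2
  size 3 → [0,1,5]=1  [1,5,6]=3  [3,4,6]=1  [4,5,6]=3
  size 4 → [0,1,5,6]=4  [1,4,5,6]=6  [2,3,4,6]=1  [3,4,5,6]=4
  size 5 → [0,1,4,5,6]=10  [1,3,4,5,6]=10  [2,3,4,5,6]=5
  first=0(b) contributes 15
  first=2(z) contributes 20
|[w]| = 35

35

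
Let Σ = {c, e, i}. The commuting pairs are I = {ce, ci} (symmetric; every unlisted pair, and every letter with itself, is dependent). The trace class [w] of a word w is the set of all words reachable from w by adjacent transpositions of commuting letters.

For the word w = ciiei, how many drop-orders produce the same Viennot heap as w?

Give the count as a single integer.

#0=c has no predecessor
#1=i has no predecessor
#2=i depends on [1:i]
#3=e depends on [2:i]
#4=i depends on [3:e]
sources: [0:c, 1:i]
N(rest) = Σ N(rest − s) over sources s of rest; N(one piece) = 1:
  size 1 → [0]=1  [4]=1
  size 2 → [0,4]=2  [3,4]=1
  size 3 → [0,3,4]=3  [2,3,4]=1
  first=0(c) contributes 1
  first=1(i) contributes 4
|[w]| = 5

5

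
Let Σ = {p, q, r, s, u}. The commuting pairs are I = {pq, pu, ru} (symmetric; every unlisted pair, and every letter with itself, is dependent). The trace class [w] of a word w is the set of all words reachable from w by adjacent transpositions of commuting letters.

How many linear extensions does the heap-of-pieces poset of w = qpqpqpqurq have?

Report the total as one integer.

drop 0:q onto floor
drop 1:p onto floor
drop 2:q onto {0:q}
drop 3:p onto {1:p}
drop 4:q onto {2:q}
drop 5:p onto {3:p}
drop 6:q onto {4:q}
drop 7:u onto {6:q}
drop 8:r onto {5:p, 6:q}
drop 9:q onto {7:u, 8:r}
ground layer = {0:q, 1:p}
drop-orders for the pieces not yet dropped (sum over which currently-grounded one goes next):
  1 to go: {9} 1
  2 to go: {7,9} 1  {8,9} 1
  3 to go: {5,8,9} 1  {7,8,9} 2
  4 to go: {3,5,8,9} 1  {5,7,8,9} 3  {6,7,8,9} 2
  5 to go: {1,3,5,8,9} 1  {3,5,7,8,9} 4  {4,6,7,8,9} 2  {5,6,7,8,9} 5
  6 to go: {1,3,5,7,8,9} 5  {2,4,6,7,8,9} 2  {3,5,6,7,8,9} 9  {4,5,6,7,8,9} 7
  7 to go: {0,2,4,6,7,8,9} 2  {1,3,5,6,7,8,9} 14  {2,4,5,6,7,8,9} 9  {3,4,5,6,7,8,9} 16
  8 to go: {0,2,4,5,6,7,8,9} 11  {1,3,4,5,6,7,8,9} 30  {2,3,4,5,6,7,8,9} 25
  if 0:q drops first: 55 orders
  if 1:p drops first: 36 orders
heap linearizations: 91

91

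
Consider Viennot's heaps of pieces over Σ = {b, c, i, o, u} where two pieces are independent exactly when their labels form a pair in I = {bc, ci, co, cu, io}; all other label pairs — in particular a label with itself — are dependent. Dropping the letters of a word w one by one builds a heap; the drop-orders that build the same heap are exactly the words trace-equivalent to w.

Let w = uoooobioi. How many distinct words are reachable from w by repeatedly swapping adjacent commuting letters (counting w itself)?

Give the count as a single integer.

3

0(u) covers ∅
1(o) covers 0:u
2(o) covers 1:o
3(o) covers 2:o
4(o) covers 3:o
5(b) covers 4:o
6(i) covers 5:b
7(o) covers 5:b
8(i) covers 6:i
floor of heap: 0:u
completions by unplaced set U, small U first (add the entries for U minus each lowest piece of U):
  |U|=1: {7}:1  {8}:1
  |U|=2: {6,8}:1  {7,8}:2
  |U|=3: {6,7,8}:3
  |U|=4: {5,6,7,8}:3
  |U|=5: {4,5,6,7,8}:3
  |U|=6: {3,4,5,6,7,8}:3
  |U|=7: {2,3,4,5,6,7,8}:3
  start at 0(u): 3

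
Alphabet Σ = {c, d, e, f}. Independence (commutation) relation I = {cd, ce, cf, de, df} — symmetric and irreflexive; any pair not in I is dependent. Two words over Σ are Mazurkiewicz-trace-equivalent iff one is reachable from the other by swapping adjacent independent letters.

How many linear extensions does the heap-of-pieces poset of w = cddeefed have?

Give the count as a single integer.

drop 0:c onto floor
drop 1:d onto floor
drop 2:d onto {1:d}
drop 3:e onto floor
drop 4:e onto {3:e}
drop 5:f onto {4:e}
drop 6:e onto {5:f}
drop 7:d onto {2:d}
ground layer = {0:c, 1:d, 3:e}
drop-orders for the pieces not yet dropped (sum over which currently-grounded one goes next):
  1 to go: {0} 1  {6} 1  {7} 1
  2 to go: {0,6} 2  {0,7} 2  {2,7} 1  {5,6} 1  {6,7} 2
  3 to go: {0,2,7} 3  {0,5,6} 3  {0,6,7} 6  {1,2,7} 1  {2,6,7} 3  {4,5,6} 1  {5,6,7} 3
  4 to go: {0,1,2,7} 4  {0,2,6,7} 12  {0,4,5,6} 4  {0,5,6,7} 12  {1,2,6,7} 4  {2,5,6,7} 6  {3,4,5,6} 1  {4,5,6,7} 4
  5 to go: {0,1,2,6,7} 20  {0,2,5,6,7} 30  {0,3,4,5,6} 5  {0,4,5,6,7} 20  {1,2,5,6,7} 10  {2,4,5,6,7} 10  {3,4,5,6,7} 5
  6 to go: {0,1,2,5,6,7} 60  {0,2,4,5,6,7} 60  {0,3,4,5,6,7} 30  {1,2,4,5,6,7} 20  {2,3,4,5,6,7} 15
  if 0:c drops first: 35 orders
  if 1:d drops first: 105 orders
  if 3:e drops first: 140 orders
heap linearizations: 280

280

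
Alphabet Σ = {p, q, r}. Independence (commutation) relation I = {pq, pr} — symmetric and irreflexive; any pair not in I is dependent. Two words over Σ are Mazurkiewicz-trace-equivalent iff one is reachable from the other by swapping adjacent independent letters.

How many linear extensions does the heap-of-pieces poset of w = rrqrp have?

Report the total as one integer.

5

drop 0:r onto floor
drop 1:r onto {0:r}
drop 2:q onto {1:r}
drop 3:r onto {2:q}
drop 4:p onto floor
ground layer = {0:r, 4:p}
drop-orders for the pieces not yet dropped (sum over which currently-grounded one goes next):
  1 to go: {3} 1  {4} 1
  2 to go: {2,3} 1  {3,4} 2
  3 to go: {1,2,3} 1  {2,3,4} 3
  if 0:r drops first: 4 orders
  if 4:p drops first: 1 orders
heap linearizations: 5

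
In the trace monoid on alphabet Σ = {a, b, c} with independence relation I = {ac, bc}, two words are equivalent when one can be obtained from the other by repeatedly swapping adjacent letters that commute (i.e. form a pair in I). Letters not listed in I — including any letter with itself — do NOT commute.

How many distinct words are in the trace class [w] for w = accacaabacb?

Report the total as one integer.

piece 0:a — minimal
piece 1:c — minimal
piece 2:c rests on {1:c}
piece 3:a rests on {0:a}
piece 4:c rests on {2:c}
piece 5:a rests on {3:a}
piece 6:a rests on {5:a}
piece 7:b rests on {6:a}
piece 8:a rests on {7:b}
piece 9:c rests on {4:c}
piece 10:b rests on {8:a}
minimal pieces: {0:a, 1:c}
ways to finish when only these pieces remain (= sum over removing one remaining piece with nothing left below it):
  1 left: {9}→1  {10}→1
  2 left: {4,9}→1  {8,10}→1  {9,10}→2
  3 left: {2,4,9}→1  {4,9,10}→3  {7,8,10}→1  {8,9,10}→3
  4 left: {1,2,4,9}→1  {2,4,9,10}→4  {4,8,9,10}→6  {6,7,8,10}→1  {7,8,9,10}→4
  5 left: {1,2,4,9,10}→5  {2,4,8,9,10}→10  {4,7,8,9,10}→10  {5,6,7,8,10}→1  {6,7,8,9,10}→5
  6 left: {1,2,4,8,9,10}→15  {2,4,7,8,9,10}→20  {3,5,6,7,8,10}→1  {4,6,7,8,9,10}→15  {5,6,7,8,9,10}→6
  7 left: {0,3,5,6,7,8,10}→1  {1,2,4,7,8,9,10}→35  {2,4,6,7,8,9,10}→35  {3,5,6,7,8,9,10}→7  {4,5,6,7,8,9,10}→21
  8 left: {0,3,5,6,7,8,9,10}→8  {1,2,4,6,7,8,9,10}→70  {2,4,5,6,7,8,9,10}→56  {3,4,5,6,7,8,9,10}→28
  9 left: {0,3,4,5,6,7,8,9,10}→36  {1,2,4,5,6,7,8,9,10}→126  {2,3,4,5,6,7,8,9,10}→84
  placing 0:a first → 210 extensions
  placing 1:c first → 120 extensions
total linear extensions = 330

330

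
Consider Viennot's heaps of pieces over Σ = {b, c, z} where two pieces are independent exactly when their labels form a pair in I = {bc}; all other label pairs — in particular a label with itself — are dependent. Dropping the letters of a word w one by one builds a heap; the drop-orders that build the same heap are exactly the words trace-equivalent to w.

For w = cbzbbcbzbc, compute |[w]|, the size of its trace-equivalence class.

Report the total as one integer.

drop 0:c onto floor
drop 1:b onto floor
drop 2:z onto {0:c, 1:b}
drop 3:b onto {2:z}
drop 4:b onto {3:b}
drop 5:c onto {2:z}
drop 6:b onto {4:b}
drop 7:z onto {5:c, 6:b}
drop 8:b onto {7:z}
drop 9:c onto {7:z}
ground layer = {0:c, 1:b}
drop-orders for the pieces not yet dropped (sum over which currently-grounded one goes next):
  1 to go: {8} 1  {9} 1
  2 to go: {8,9} 2
  3 to go: {7,8,9} 2
  4 to go: {5,7,8,9} 2  {6,7,8,9} 2
  5 to go: {4,6,7,8,9} 2  {5,6,7,8,9} 4
  6 to go: {3,4,6,7,8,9} 2  {4,5,6,7,8,9} 6
  7 to go: {3,4,5,6,7,8,9} 8
  8 to go: {2,3,4,5,6,7,8,9} 8
  if 0:c drops first: 8 orders
  if 1:b drops first: 8 orders
heap linearizations: 16

16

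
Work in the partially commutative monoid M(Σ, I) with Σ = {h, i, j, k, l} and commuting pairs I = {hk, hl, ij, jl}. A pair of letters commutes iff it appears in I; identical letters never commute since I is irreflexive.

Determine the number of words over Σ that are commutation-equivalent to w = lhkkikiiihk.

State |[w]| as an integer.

8

drop 0:l onto floor
drop 1:h onto floor
drop 2:k onto {0:l}
drop 3:k onto {2:k}
drop 4:i onto {1:h, 3:k}
drop 5:k onto {4:i}
drop 6:i onto {5:k}
drop 7:i onto {6:i}
drop 8:i onto {7:i}
drop 9:h onto {8:i}
drop 10:k onto {8:i}
ground layer = {0:l, 1:h}
drop-orders for the pieces not yet dropped (sum over which currently-grounded one goes next):
  1 to go: {9} 1  {10} 1
  2 to go: {9,10} 2
  3 to go: {8,9,10} 2
  4 to go: {7,8,9,10} 2
  5 to go: {6,7,8,9,10} 2
  6 to go: {5,6,7,8,9,10} 2
  7 to go: {4,5,6,7,8,9,10} 2
  8 to go: {1,4,5,6,7,8,9,10} 2  {3,4,5,6,7,8,9,10} 2
  9 to go: {1,3,4,5,6,7,8,9,10} 4  {2,3,4,5,6,7,8,9,10} 2
  if 0:l drops first: 6 orders
  if 1:h drops first: 2 orders
heap linearizations: 8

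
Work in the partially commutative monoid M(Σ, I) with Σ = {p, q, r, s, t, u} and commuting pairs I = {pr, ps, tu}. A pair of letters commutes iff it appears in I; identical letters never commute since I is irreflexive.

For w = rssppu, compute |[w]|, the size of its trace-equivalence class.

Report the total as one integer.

piece 0:r — minimal
piece 1:s rests on {0:r}
piece 2:s rests on {1:s}
piece 3:p — minimal
piece 4:p rests on {3:p}
piece 5:u rests on {2:s, 4:p}
minimal pieces: {0:r, 3:p}
ways to finish when only these pieces remain (= sum over removing one remaining piece with nothing left below it):
  1 left: {5}→1
  2 left: {2,5}→1  {4,5}→1
  3 left: {1,2,5}→1  {2,4,5}→2  {3,4,5}→1
  4 left: {0,1,2,5}→1  {1,2,4,5}→3  {2,3,4,5}→3
  placing 0:r first → 6 extensions
  placing 3:p first → 4 extensions
total linear extensions = 10

10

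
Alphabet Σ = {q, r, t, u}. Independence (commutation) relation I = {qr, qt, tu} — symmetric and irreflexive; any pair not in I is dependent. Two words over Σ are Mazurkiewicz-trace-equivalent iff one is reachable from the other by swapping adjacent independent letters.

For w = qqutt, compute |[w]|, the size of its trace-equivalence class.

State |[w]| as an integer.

10

drop 0:q onto floor
drop 1:q onto {0:q}
drop 2:u onto {1:q}
drop 3:t onto floor
drop 4:t onto {3:t}
ground layer = {0:q, 3:t}
drop-orders for the pieces not yet dropped (sum over which currently-grounded one goes next):
  1 to go: {2} 1  {4} 1
  2 to go: {1,2} 1  {2,4} 2  {3,4} 1
  3 to go: {0,1,2} 1  {1,2,4} 3  {2,3,4} 3
  if 0:q drops first: 6 orders
  if 3:t drops first: 4 orders
heap linearizations: 10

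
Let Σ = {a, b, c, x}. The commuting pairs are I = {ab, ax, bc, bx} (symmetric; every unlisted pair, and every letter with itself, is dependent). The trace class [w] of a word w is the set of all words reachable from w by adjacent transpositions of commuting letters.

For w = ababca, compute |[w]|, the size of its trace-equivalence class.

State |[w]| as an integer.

0(a) covers ∅
1(b) covers ∅
2(a) covers 0:a
3(b) covers 1:b
4(c) covers 2:a
5(a) covers 4:c
floor of heap: 0:a, 1:b
completions by unplaced set U, small U first (add the entries for U minus each lowest piece of U):
  |U|=1: {3}:1  {5}:1
  |U|=2: {1,3}:1  {3,5}:2  {4,5}:1
  |U|=3: {1,3,5}:3  {2,4,5}:1  {3,4,5}:3
  |U|=4: {0,2,4,5}:1  {1,3,4,5}:6  {2,3,4,5}:4
  start at 0(a): 10
  start at 1(b): 5
sum over floor = 15

15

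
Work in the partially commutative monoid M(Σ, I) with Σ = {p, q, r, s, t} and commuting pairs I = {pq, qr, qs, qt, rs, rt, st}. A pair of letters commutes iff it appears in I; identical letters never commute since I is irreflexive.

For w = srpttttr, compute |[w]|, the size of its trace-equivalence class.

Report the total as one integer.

#0=s has no predecessor
#1=r has no predecessor
#2=p depends on [0:s, 1:r]
#3=t depends on [2:p]
#4=t depends on [3:t]
#5=t depends on [4:t]
#6=t depends on [5:t]
#7=r depends on [2:p]
sources: [0:s, 1:r]
N(rest) = Σ N(rest − s) over sources s of rest; N(one piece) = 1:
  size 1 → [6]=1  [7]=1
  size 2 → [5,6]=1  [6,7]=2
  size 3 → [4,5,6]=1  [5,6,7]=3
  size 4 → [3,4,5,6]=1  [4,5,6,7]=4
  size 5 → [3,4,5,6,7]=5
  size 6 → [2,3,4,5,6,7]=5
  first=0(s) contributes 5
  first=1(r) contributes 5
|[w]| = 10

10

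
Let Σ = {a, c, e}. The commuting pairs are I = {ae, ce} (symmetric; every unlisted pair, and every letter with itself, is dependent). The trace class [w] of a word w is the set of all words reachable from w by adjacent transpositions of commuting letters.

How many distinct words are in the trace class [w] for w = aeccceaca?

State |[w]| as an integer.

piece 0:a — minimal
piece 1:e — minimal
piece 2:c rests on {0:a}
piece 3:c rests on {2:c}
piece 4:c rests on {3:c}
piece 5:e rests on {1:e}
piece 6:a rests on {4:c}
piece 7:c rests on {6:a}
piece 8:a rests on {7:c}
minimal pieces: {0:a, 1:e}
ways to finish when only these pieces remain (= sum over removing one remaining piece with nothing left below it):
  1 left: {5}→1  {8}→1
  2 left: {1,5}→1  {5,8}→2  {7,8}→1
  3 left: {1,5,8}→3  {5,7,8}→3  {6,7,8}→1
  4 left: {1,5,7,8}→6  {4,6,7,8}→1  {5,6,7,8}→4
  5 left: {1,5,6,7,8}→10  {3,4,6,7,8}→1  {4,5,6,7,8}→5
  6 left: {1,4,5,6,7,8}→15  {2,3,4,6,7,8}→1  {3,4,5,6,7,8}→6
  7 left: {0,2,3,4,6,7,8}→1  {1,3,4,5,6,7,8}→21  {2,3,4,5,6,7,8}→7
  placing 0:a first → 28 extensions
  placing 1:e first → 8 extensions
total linear extensions = 36

36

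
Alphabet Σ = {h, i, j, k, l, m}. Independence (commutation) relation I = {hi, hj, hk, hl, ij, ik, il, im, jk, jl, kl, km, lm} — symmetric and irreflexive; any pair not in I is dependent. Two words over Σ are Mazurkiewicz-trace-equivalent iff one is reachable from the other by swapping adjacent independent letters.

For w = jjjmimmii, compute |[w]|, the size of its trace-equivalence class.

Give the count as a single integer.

#0=j has no predecessor
#1=j depends on [0:j]
#2=j depends on [1:j]
#3=m depends on [2:j]
#4=i has no predecessor
#5=m depends on [3:m]
#6=m depends on [5:m]
#7=i depends on [4:i]
#8=i depends on [7:i]
sources: [0:j, 4:i]
N(rest) = Σ N(rest − s) over sources s of rest; N(one piece) = 1:
  size 1 → [6]=1  [8]=1
  size 2 → [5,6]=1  [6,8]=2  [7,8]=1
  size 3 → [3,5,6]=1  [4,7,8]=1  [5,6,8]=3  [6,7,8]=3
  size 4 → [2,3,5,6]=1  [3,5,6,8]=4  [4,6,7,8]=4  [5,6,7,8]=6
  size 5 → [1,2,3,5,6]=1  [2,3,5,6,8]=5  [3,5,6,7,8]=10  [4,5,6,7,8]=10
  size 6 → [0,1,2,3,5,6]=1  [1,2,3,5,6,8]=6  [2,3,5,6,7,8]=15  [3,4,5,6,7,8]=20
  size 7 → [0,1,2,3,5,6,8]=7  [1,2,3,5,6,7,8]=21  [2,3,4,5,6,7,8]=35
  first=0(j) contributes 56
  first=4(i) contributes 28
|[w]| = 84

84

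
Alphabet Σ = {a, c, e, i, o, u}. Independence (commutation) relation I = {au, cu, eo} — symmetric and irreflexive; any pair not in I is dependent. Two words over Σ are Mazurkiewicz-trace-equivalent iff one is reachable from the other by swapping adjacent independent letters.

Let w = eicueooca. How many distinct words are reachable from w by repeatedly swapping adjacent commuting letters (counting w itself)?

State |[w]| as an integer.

#0=e has no predecessor
#1=i depends on [0:e]
#2=c depends on [1:i]
#3=u depends on [1:i]
#4=e depends on [2:c, 3:u]
#5=o depends on [2:c, 3:u]
#6=o depends on [5:o]
#7=c depends on [4:e, 6:o]
#8=a depends on [7:c]
sources: [0:e]
N(rest) = Σ N(rest − s) over sources s of rest; N(one piece) = 1:
  size 1 → [8]=1
  size 2 → [7,8]=1
  size 3 → [4,7,8]=1  [6,7,8]=1
  size 4 → [4,6,7,8]=2  [5,6,7,8]=1
  size 5 → [4,5,6,7,8]=3
  size 6 → [2,4,5,6,7,8]=3  [3,4,5,6,7,8]=3
  size 7 → [2,3,4,5,6,7,8]=6
  first=0(e) contributes 6

6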